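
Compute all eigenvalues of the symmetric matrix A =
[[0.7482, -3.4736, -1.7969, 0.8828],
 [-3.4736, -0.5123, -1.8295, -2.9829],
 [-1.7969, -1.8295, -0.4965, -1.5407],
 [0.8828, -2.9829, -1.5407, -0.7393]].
sigma(A) ≈ {-6, -1, 1, 5}

A is real symmetric, so its spectrum consists of real eigenvalues. Expanding the characteristic polynomial of the displayed matrix gives
  det(λ I - A) = p(λ) = λ^4 + (1)λ^3 + (-31)λ^2 + (-0.9973)λ + (30).
Solving p(λ) = 0 yields eigenvalues ≈ -6, -1, 1, 5. (A is shown rounded to 4 decimals, so these recover the underlying integer eigenvalues to within that precision.)
Verification: the trace of A = -1 equals the sum of eigenvalues -1, and det(A) ≈ 30.0008 matches the eigenvalue product 30.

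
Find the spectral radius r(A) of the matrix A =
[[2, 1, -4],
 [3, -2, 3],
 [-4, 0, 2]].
r(A) = 6

The eigenvalues of A are the roots of its characteristic polynomial. With M = A (coefficients from the trace, the sum of principal 2x2 minors, and det A):
  p(λ) = det(λ I - M) = λ^3 - 2λ^2 - 23λ - 6.
By the rational root theorem any rational root is an integer divisor of 6. Testing λ = 6: p(6) = 216 - 72 - 138 - 6 = 0, so λ = 6 is a root. Dividing out (λ - 6) leaves p(λ) = (λ - 6)(λ^2 + 4λ + 1). For λ^2 + 4λ + 1 the discriminant is 12. It is nonnegative but not a perfect square, so the roots are real and irrational: λ = (-4 ± sqrt(12))/2 ≈ -0.2679, -3.7321.
Thus the eigenvalues (to 4 decimals) are -0.2679 (modulus 0.2679); -3.7321 (modulus 3.7321); 6 (modulus 6). The spectral radius is the largest modulus: r(A) = 6. (Cross-check: r(A) ≤ ||A||_2 ≈ 6.0596; equality holds whenever A is normal, though it can also hold for some non-normal A.)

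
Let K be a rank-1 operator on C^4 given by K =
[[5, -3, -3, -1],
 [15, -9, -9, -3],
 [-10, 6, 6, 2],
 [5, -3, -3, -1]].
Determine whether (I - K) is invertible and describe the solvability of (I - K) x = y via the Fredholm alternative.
(I - K) is singular (det(I - K) = 0, i.e. 1 ∈ sigma(K)). (I - K) x = y is solvable iff y ⊥ ker((I - K)^*) = span{(5, -3, -3, -1)}, i.e. iff 5y_1 - 3y_2 - 3y_3 - y_4 = 0. When solvable, the solutions are x = y + c·(1, 3, -2, 1), c arbitrary (ker(I - K) = span{(1, 3, -2, 1)}, dimension 1).

K has rank 1, so it is an outer product K = u v^T: every row of K is a multiple of one row vector. Reading off the entries, u = (1, 3, -2, 1) and v = (5, -3, -3, -1) (row i of K equals u_i·v^T). A rank-one matrix u v^T satisfies K u = u (v·u) and kills the (3)-dimensional subspace v^⊥, so its characteristic polynomial is lambda^3 (lambda - v·u) with v·u = tr K = 1. Hence the eigenvalues of I - K are 1 (multiplicity 3) and 1 - (1) = 0, so det(I - K) = 0. (Direct check: I - K =
[[-4, 3, 3, 1],
 [-15, 10, 9, 3],
 [10, -6, -5, -2],
 [-5, 3, 3, 2]]
has determinant 0.) So 1 is an eigenvalue of K and (I - K) is not invertible. The finite-dimensional Fredholm alternative says: either (I - K) is invertible, or ker(I - K) ≠ {0} and then range(I - K) = ker((I - K)^*)^⊥, with dim ker(I - K) = dim ker((I - K)^*). We are in the second case, so we need both kernels. Kernel of I - K: (I - K) u = u - u (v·u) = u - u = 0, so ker(I - K) = span{u} = span{(1, 3, -2, 1)} (it is exactly 1-dimensional because rank(I - K) = 3). Kernel of the adjoint: K is real, so (I - K)^* = I - K^T = I - v u^T, and (I - v u^T) v = v - v (u·v) = 0; hence ker((I - K)^*) = span{v} = span{(5, -3, -3, -1)}. Therefore (I - K) x = y is solvable iff <y, v> = 0, i.e. iff 5y_1 - 3y_2 - 3y_3 - y_4 = 0. When this holds, K y = u (v·y) = 0, so (I - K) y = y and x = y is a particular solution; the full solution set is the line x = y + c·u = y + c·(1, 3, -2, 1), c ∈ C.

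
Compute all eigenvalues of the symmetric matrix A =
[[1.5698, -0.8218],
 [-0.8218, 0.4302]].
sigma(A) ≈ {0, 2}

A is real symmetric, so its spectrum consists of real eigenvalues. Expanding the characteristic polynomial of the displayed matrix gives
  det(λ I - A) = p(λ) = λ^2 + (-2)λ + (0).
Solving p(λ) = 0 yields eigenvalues ≈ 0, 2. (A is shown rounded to 4 decimals, so these recover the underlying integer eigenvalues to within that precision.)
Verification: the trace of A = 2 equals the sum of eigenvalues 2, and det(A) ≈ -0.0000 matches the eigenvalue product 0.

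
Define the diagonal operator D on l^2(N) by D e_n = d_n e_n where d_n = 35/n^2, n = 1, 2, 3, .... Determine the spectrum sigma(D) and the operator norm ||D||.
sigma(D) = {35/n^2 : n ≥ 1} ∪ {0}; ||D|| = 35

A bounded diagonal operator on l^2 with diagonal entries d_n has spectrum equal to the closure of {d_n : n ≥ 1}: every d_n is an eigenvalue (with eigenvector e_n), so {d_n} ⊂ sigma(D); the spectrum is closed, so its closure is too; and for lambda not in the closure, (D - lambda I) has bounded inverse (the diagonal entries 1/(d_n - lambda) are bounded). For our sequence d_n = 35/n^2, n = 1, 2, 3, ...:
  - {d_n} = {35/n^2 : n ≥ 1}; the only limit point is 0
  - closure = {35/n^2 : n ≥ 1} ∪ {0}
For the norm: a diagonal operator has ||D|| = sup_n |d_n|. Here d_n = 35/n^2 is positive and decreasing, so sup_n |d_n| = d_1 = 35. So ||D|| = 35.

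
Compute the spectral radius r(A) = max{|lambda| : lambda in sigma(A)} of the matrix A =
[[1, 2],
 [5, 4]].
r(A) = 6

The eigenvalues of A are the roots of its characteristic polynomial. With M = A (coefficients from the trace and determinant):
  p(λ) = det(λ I - M) = λ^2 - 5λ - 6.
For λ^2 - 5λ - 6 the discriminant is 49. It is a perfect square (7^2), so the roots are rational: λ = (5 ± 7)/2 = 6, -1.
Thus the eigenvalues (to 4 decimals) are 6 (modulus 6); -1 (modulus 1). The spectral radius is the largest modulus: r(A) = 6. (Cross-check: r(A) ≤ ||A||_2 ≈ 6.7234; equality holds whenever A is normal, though it can also hold for some non-normal A.)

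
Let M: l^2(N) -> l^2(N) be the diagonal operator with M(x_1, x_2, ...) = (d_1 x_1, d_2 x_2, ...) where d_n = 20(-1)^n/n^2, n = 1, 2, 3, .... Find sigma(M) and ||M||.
sigma(M) = {20(-1)^n/n^2 : n ≥ 1} ∪ {0}; ||M|| = 20

A bounded diagonal operator on l^2 with diagonal entries d_n has spectrum equal to the closure of {d_n : n ≥ 1}: every d_n is an eigenvalue (with eigenvector e_n), so {d_n} ⊂ sigma(M); the spectrum is closed, so its closure is too; and for lambda not in the closure, (M - lambda I) has bounded inverse (the diagonal entries 1/(d_n - lambda) are bounded). For our sequence d_n = 20(-1)^n/n^2, n = 1, 2, 3, ...:
  - {d_n} = {20(-1)^n/n^2 : n ≥ 1}; the only limit point is 0
  - closure = {20(-1)^n/n^2 : n ≥ 1} ∪ {0}
For the norm: a diagonal operator has ||M|| = sup_n |d_n|. Here |d_n| = 20/n^2 is decreasing, so sup_n |d_n| = |d_1| = 20. So ||M|| = 20.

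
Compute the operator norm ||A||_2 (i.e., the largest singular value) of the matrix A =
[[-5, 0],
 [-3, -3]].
||A||_2 = sqrt((43 + sqrt(949))/2) ≈ 6.0748 (= sqrt(largest eigenvalue of A^T A))

||A||_2 = sigma_max(A) = sqrt(lambda_max(A^T A)). Form the symmetric matrix M = A^T A =
[[34, 9],
 [9, 9]].
Its characteristic polynomial (trace, determinant of M give the coefficients) is
  p(λ) = det(λ I - M) = λ^2 - 43λ + 225.
For λ^2 - 43λ + 225 the discriminant is 949. It is nonnegative but not a perfect square, so the roots are real and irrational: λ = (43 ± sqrt(949))/2 ≈ 36.9029, 6.0971.
So the eigenvalues of A^T A are ≈ 6.0971, 36.9029 (all ≥ 0, as they must be for A^T A). The largest is λ_max = (43 + sqrt(949))/2 ≈ 36.9029, hence ||A||_2 = sqrt(λ_max) = sqrt((43 + sqrt(949))/2) ≈ 6.0748.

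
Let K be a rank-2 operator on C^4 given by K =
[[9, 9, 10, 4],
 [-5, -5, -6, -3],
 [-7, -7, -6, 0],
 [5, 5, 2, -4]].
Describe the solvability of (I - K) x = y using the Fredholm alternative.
(I - K) is invertible (det(I - K) = 14 ≠ 0), so for every y in C^4 the equation (I - K) x = y has a unique solution.

K has rank 2 and factors as K = U V^T = u1 v1^T + u2 v2^T with u1 = (-2, 1, 2, -2), v1 = (-3, -3, -2, 1), u2 = (3, -2, -1, -1), v2 = (1, 1, 2, 2) (multiplying out reproduces the displayed K). The nonzero eigenvalues of U V^T coincide with those of the 2 x 2 matrix G = V^T U = [[v1·u1, v1·u2], [v2·u1, v2·u2]] = [[-3, -2], [-1, -3]], and by the Sylvester determinant identity det(I_4 - U V^T) = det(I_2 - V^T U) = det([[4, 2], [1, 4]]) = (4)(4) - (2)(1) = 14. (Direct check: I - K =
[[-8, -9, -10, -4],
 [5, 6, 6, 3],
 [7, 7, 7, 0],
 [-5, -5, -2, 5]]
has determinant 14.) The finite-dimensional Fredholm alternative says: either (I - K) is invertible, or ker(I - K) ≠ {0} and then range(I - K) = ker((I - K)^*)^⊥, with dim ker(I - K) = dim ker((I - K)^*). Since det(I - K) ≠ 0, 1 is not an eigenvalue of K and ker(I - K) = {0}, so we are in the first case: for every y there is a unique x = (I - K)^(-1) y. (Explicitly, by the Woodbury identity, (I - U V^T)^(-1) = I + U (I_2 - G)^(-1) V^T.)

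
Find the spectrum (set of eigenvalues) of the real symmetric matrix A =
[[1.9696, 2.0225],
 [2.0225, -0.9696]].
sigma(A) ≈ {-2, 3}

A is real symmetric, so its spectrum consists of real eigenvalues. Expanding the characteristic polynomial of the displayed matrix gives
  det(λ I - A) = p(λ) = λ^2 + (-1)λ + (-6).
Solving p(λ) = 0 yields eigenvalues ≈ -2, 3. (A is shown rounded to 4 decimals, so these recover the underlying integer eigenvalues to within that precision.)
Verification: the trace of A = 1 equals the sum of eigenvalues 1, and det(A) ≈ -6.0002 matches the eigenvalue product -6.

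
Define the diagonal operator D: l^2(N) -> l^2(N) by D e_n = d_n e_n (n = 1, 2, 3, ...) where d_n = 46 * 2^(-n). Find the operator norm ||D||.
||D|| = 23 (attained at n = 1)

For D diagonal, ||D|| = sup_n |d_n|. The sequence d_n = 46 * 2^(-n) is positive and strictly decreasing (ratio 2^(-1) < 1), so the supremum is d_1 = 46/2 = 23. Hence ||D|| = 23.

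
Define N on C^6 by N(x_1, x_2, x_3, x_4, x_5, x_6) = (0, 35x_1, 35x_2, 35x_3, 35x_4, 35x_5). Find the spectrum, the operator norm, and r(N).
sigma(N) = {0}; ||N|| = 35; r(N) = 0. (N is nilpotent with N^6 = 0.)

On C^6, N is a strictly lower-triangular matrix with 35 on the subdiagonal and zeros elsewhere, so its characteristic polynomial is lambda^6 and every eigenvalue is 0: sigma(N) = {0}. For the operator norm, N e_i = 35e_{i+1} for i = 1, ..., 5 and N e_6 = 0, so the singular values of N are 35 (with multiplicity 5) and 0; hence ||N|| = 35. The spectral radius r(N) = max|lambda| = 0. Note ||N|| > r(N) — characteristic of non-normal nilpotent operators. Indeed N^6 = 0.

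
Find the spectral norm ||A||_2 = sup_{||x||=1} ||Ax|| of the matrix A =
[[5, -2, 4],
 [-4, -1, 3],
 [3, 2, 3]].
||A||_2 ≈ 7.8056 (= sqrt(largest eigenvalue of A^T A))

||A||_2 = sigma_max(A) = sqrt(lambda_max(A^T A)). Form the symmetric matrix M = A^T A =
[[50, 0, 17],
 [0, 9, -5],
 [17, -5, 34]].
Its characteristic polynomial (trace, sum of principal 2x2 minors, determinant of M give the coefficients) is
  p(λ) = det(λ I - M) = λ^3 - 93λ^2 + 2142λ - 11449.
No integer candidate from the rational root theorem (±divisors of 11449) is a root, so the roots are irrational. The cubic discriminant is Δ = 1048929777 > 0, so there are three distinct real roots. p(7) = -669 and p(8) = 247 have opposite signs, so a root lies in (7, 8); Newton's method refines it to λ ≈ 7.7147. p(24) = 215 and p(25) = -399 have opposite signs, so a root lies in (24, 25); Newton's method refines it to λ ≈ 24.3575. p(60) = -1729 and p(61) = 141 have opposite signs, so a root lies in (60, 61); Newton's method refines it to λ ≈ 60.9278. Check (Vieta): the three roots sum to 93, matching tr M = 93.
So the eigenvalues of A^T A are ≈ 7.7147, 24.3575, 60.9278 (all ≥ 0, as they must be for A^T A). The largest is λ_max ≈ 60.9278, hence ||A||_2 = sqrt(λ_max) ≈ 7.8056.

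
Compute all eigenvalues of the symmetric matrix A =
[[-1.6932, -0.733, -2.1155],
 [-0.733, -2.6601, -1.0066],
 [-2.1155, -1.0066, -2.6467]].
sigma(A) ≈ {-5, -2, 0}

A is real symmetric, so its spectrum consists of real eigenvalues. Expanding the characteristic polynomial of the displayed matrix gives
  det(λ I - A) = p(λ) = λ^3 + (7)λ^2 + (10)λ + (0).
Solving p(λ) = 0 yields eigenvalues ≈ -5, -2, 0. (A is shown rounded to 4 decimals, so these recover the underlying integer eigenvalues to within that precision.)
Verification: the trace of A = -7 equals the sum of eigenvalues -7, and det(A) ≈ -0.0002 matches the eigenvalue product 0.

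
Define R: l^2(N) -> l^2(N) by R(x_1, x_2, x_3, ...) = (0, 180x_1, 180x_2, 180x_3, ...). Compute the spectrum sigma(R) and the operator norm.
sigma(R) = closed disk {z in C : |z| ≤ 180}; ||R|| = 180

Note R = 180·U where U is the unit right shift (U x)_k = x_{k-1} (with x_0 := 0); so ||R|| = 180||U|| and sigma(R) = 180·sigma(U). ||R x||^2 = sum_{k≥1} |180x_k|^2 = 32400||x||^2, so ||R|| = 180 and sigma(R) ⊂ {|z| ≤ 180}. For any |lambda| < 180, the equation (R - lambda I) x = 0 forces x_1 = 0, then 180x_k = lambda x_{k+1} ⇒ x = 0, so R has no eigenvalues. But (R - lambda I) is not surjective for |lambda| < 180: solving (R - lambda I) x = e_1 would require x_n proportional to (lambda/180)^(-n), which is not in l^2. So every |lambda| < 180 lies in the residual spectrum. The boundary |lambda| = 180 is in the approximate point spectrum (the spectrum is closed). Hence sigma(R) is the closed disk of radius 180.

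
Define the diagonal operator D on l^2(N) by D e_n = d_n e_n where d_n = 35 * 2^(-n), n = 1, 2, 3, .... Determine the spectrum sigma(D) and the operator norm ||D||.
sigma(D) = {35 * 2^(-n) : n ≥ 1} ∪ {0}; ||D|| = 35/2

A bounded diagonal operator on l^2 with diagonal entries d_n has spectrum equal to the closure of {d_n : n ≥ 1}: every d_n is an eigenvalue (with eigenvector e_n), so {d_n} ⊂ sigma(D); the spectrum is closed, so its closure is too; and for lambda not in the closure, (D - lambda I) has bounded inverse (the diagonal entries 1/(d_n - lambda) are bounded). For our sequence d_n = 35 * 2^(-n), n = 1, 2, 3, ...:
  - {d_n} = {35 * 2^(-n) : n ≥ 1}; the only limit point is 0
  - closure = {35 * 2^(-n) : n ≥ 1} ∪ {0}
For the norm: a diagonal operator has ||D|| = sup_n |d_n|. Here d_n = 35 * 2^(-n) is positive and decreasing, so sup_n |d_n| = d_1 = 35/2. So ||D|| = 35/2.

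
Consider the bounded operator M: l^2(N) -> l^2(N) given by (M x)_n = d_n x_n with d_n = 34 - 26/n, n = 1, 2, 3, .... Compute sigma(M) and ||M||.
sigma(M) = {34 - 26/n : n ≥ 1} ∪ {34}; ||M|| = 34

A bounded diagonal operator on l^2 with diagonal entries d_n has spectrum equal to the closure of {d_n : n ≥ 1}: every d_n is an eigenvalue (with eigenvector e_n), so {d_n} ⊂ sigma(M); the spectrum is closed, so its closure is too; and for lambda not in the closure, (M - lambda I) has bounded inverse (the diagonal entries 1/(d_n - lambda) are bounded). For our sequence d_n = 34 - 26/n, n = 1, 2, 3, ...:
  - {d_n} = {34 - 26/n : n ≥ 1}; the only limit point is 34
  - closure = {34 - 26/n : n ≥ 1} ∪ {34}
For the norm: a diagonal operator has ||M|| = sup_n |d_n|. Here d_n = 34 - 26/n increases monotonically from d_1 = 8 toward 34, with all terms in [8, 34); so sup_n |d_n| = 34 (the supremum is the limit, not attained). So ||M|| = 34.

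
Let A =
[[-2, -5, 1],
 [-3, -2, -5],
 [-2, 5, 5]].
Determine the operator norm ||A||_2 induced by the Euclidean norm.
||A||_2 ≈ 9.1192 (= sqrt(largest eigenvalue of A^T A))

||A||_2 = sigma_max(A) = sqrt(lambda_max(A^T A)). Form the symmetric matrix M = A^T A =
[[17, 6, 3],
 [6, 54, 30],
 [3, 30, 51]].
Its characteristic polynomial (trace, sum of principal 2x2 minors, determinant of M give the coefficients) is
  p(λ) = det(λ I - M) = λ^3 - 122λ^2 + 3594λ - 30276.
No integer candidate from the rational root theorem (±divisors of 30276) is a root, so the roots are irrational. The cubic discriminant is Δ = 857148768 > 0, so there are three distinct real roots. p(15) = -441 and p(16) = 92 have opposite signs, so a root lies in (15, 16); Newton's method refines it to λ ≈ 15.8053. p(23) = 15 and p(24) = -468 have opposite signs, so a root lies in (23, 24); Newton's method refines it to λ ≈ 23.0347. p(83) = -645 and p(84) = 3492 have opposite signs, so a root lies in (83, 84); Newton's method refines it to λ ≈ 83.1601. Check (Vieta): the three roots sum to 122, matching tr M = 122.
So the eigenvalues of A^T A are ≈ 15.8053, 23.0347, 83.1601 (all ≥ 0, as they must be for A^T A). The largest is λ_max ≈ 83.1601, hence ||A||_2 = sqrt(λ_max) ≈ 9.1192.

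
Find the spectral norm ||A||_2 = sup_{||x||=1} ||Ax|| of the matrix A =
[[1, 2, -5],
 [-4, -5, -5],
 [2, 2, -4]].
||A||_2 ≈ 8.4534 (= sqrt(largest eigenvalue of A^T A))

||A||_2 = sigma_max(A) = sqrt(lambda_max(A^T A)). Form the symmetric matrix M = A^T A =
[[21, 26, 7],
 [26, 33, 7],
 [7, 7, 66]].
Its characteristic polynomial (trace, sum of principal 2x2 minors, determinant of M give the coefficients) is
  p(λ) = det(λ I - M) = λ^3 - 120λ^2 + 3483λ - 1024.
No integer candidate from the rational root theorem (±divisors of 1024) is a root, so the roots are irrational. The cubic discriminant is Δ = 6275082420 > 0, so there are three distinct real roots. p(0) = -1024 and p(1) = 2340 have opposite signs, so a root lies in (0, 1); Newton's method refines it to λ ≈ 0.297. p(48) = 272 and p(49) = -828 have opposite signs, so a root lies in (48, 49); Newton's method refines it to λ ≈ 48.2431. p(71) = -740 and p(72) = 920 have opposite signs, so a root lies in (71, 72); Newton's method refines it to λ ≈ 71.4599. Check (Vieta): the three roots sum to 120, matching tr M = 120.
So the eigenvalues of A^T A are ≈ 0.297, 48.2431, 71.4599 (all ≥ 0, as they must be for A^T A). The largest is λ_max ≈ 71.4599, hence ||A||_2 = sqrt(λ_max) ≈ 8.4534.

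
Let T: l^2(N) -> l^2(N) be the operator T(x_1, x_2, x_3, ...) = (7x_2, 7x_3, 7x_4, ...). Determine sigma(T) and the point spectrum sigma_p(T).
sigma(T) = closed disk {z in C : |z| ≤ 7}; sigma_p(T) = open disk {z in C : |z| < 7}

Note T = 7·V where V is the unit left shift (V x)_k = x_{k+1}; so sigma(T) = 7·sigma(V) and ||T|| = 7||V||. ||T x||^2 = 49sum_{k≥2} |x_k|^2 ≤ 49||x||^2, with equality on {x : x_1 = 0}, so ||T|| = 7. For any lambda with |lambda| < 7, set r = lambda/7 (|r| < 1); the vector x = (1, r, r^2, ...) is in l^2 and satisfies T x = 7(r, r^2, ...) = lambda x, so lambda is an eigenvalue. On the boundary |lambda| = 7 the geometric series diverges, so no l^2 eigenvector exists, but these lambda lie in the approximate point spectrum. Hence sigma(T) is the closed disk of radius 7 and sigma_p(T) is the open disk.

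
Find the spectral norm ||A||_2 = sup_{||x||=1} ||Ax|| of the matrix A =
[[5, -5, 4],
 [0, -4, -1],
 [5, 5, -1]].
||A||_2 ≈ 8.6688 (= sqrt(largest eigenvalue of A^T A))

||A||_2 = sigma_max(A) = sqrt(lambda_max(A^T A)). Form the symmetric matrix M = A^T A =
[[50, 0, 15],
 [0, 66, -21],
 [15, -21, 18]].
Its characteristic polynomial (trace, sum of principal 2x2 minors, determinant of M give the coefficients) is
  p(λ) = det(λ I - M) = λ^3 - 134λ^2 + 4722λ - 22500.
No integer candidate from the rational root theorem (±divisors of 22500) is a root, so the roots are irrational. The cubic discriminant is Δ = 5263761312 > 0, so there are three distinct real roots. p(5) = -2115 and p(6) = 1224 have opposite signs, so a root lies in (5, 6); Newton's method refines it to λ ≈ 5.6252. p(53) = 237 and p(54) = -792 have opposite signs, so a root lies in (53, 54); Newton's method refines it to λ ≈ 53.2259. p(75) = -225 and p(76) = 1364 have opposite signs, so a root lies in (75, 76); Newton's method refines it to λ ≈ 75.1489. Check (Vieta): the three roots sum to 134, matching tr M = 134.
So the eigenvalues of A^T A are ≈ 5.6252, 53.2259, 75.1489 (all ≥ 0, as they must be for A^T A). The largest is λ_max ≈ 75.1489, hence ||A||_2 = sqrt(λ_max) ≈ 8.6688.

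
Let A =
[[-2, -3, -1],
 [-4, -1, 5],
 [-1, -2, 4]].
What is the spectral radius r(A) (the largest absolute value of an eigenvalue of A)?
r(A) ≈ 4.4845

The eigenvalues of A are the roots of its characteristic polynomial. With M = A (coefficients from the trace, the sum of principal 2x2 minors, and det A):
  p(λ) = det(λ I - M) = λ^3 - λ^2 - 13λ + 52.
No integer candidate from the rational root theorem (±divisors of 52) is a root, so the roots are irrational. The cubic discriminant is Δ = -51675 < 0, so there is one real root and a complex-conjugate pair. p(-5) = -33 and p(-4) = 24 have opposite signs, so a root lies in (-5, -4); Newton's method refines it to λ ≈ -4.4845. Dividing out (λ - (-4.4845)) leaves approximately λ^2 - 5.4845λ + 11.5954. For λ^2 - 5.4845λ + 11.5954 the discriminant is -16.3018. It is negative, so the remaining roots are the complex-conjugate pair λ ≈ 2.7423 ± 2.0188i. Their product equals the constant term, so |λ|^2 ≈ 11.5954 and |λ| ≈ 3.4052.
Thus the eigenvalues (to 4 decimals) are -4.4845 (modulus 4.4845); 2.7423 ± 2.0188i (modulus 3.4052). The spectral radius is the largest modulus: r(A) ≈ 4.4845. (Cross-check: r(A) ≤ ||A||_2 ≈ 7.7881; equality holds whenever A is normal, though it can also hold for some non-normal A.)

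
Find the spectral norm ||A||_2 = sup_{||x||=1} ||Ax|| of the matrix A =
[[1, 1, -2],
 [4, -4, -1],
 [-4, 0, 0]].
||A||_2 ≈ 6.5578 (= sqrt(largest eigenvalue of A^T A))

||A||_2 = sigma_max(A) = sqrt(lambda_max(A^T A)). Form the symmetric matrix M = A^T A =
[[33, -15, -6],
 [-15, 17, 2],
 [-6, 2, 5]].
Its characteristic polynomial (trace, sum of principal 2x2 minors, determinant of M give the coefficients) is
  p(λ) = det(λ I - M) = λ^3 - 55λ^2 + 546λ - 1296.
No integer candidate from the rational root theorem (±divisors of 1296) is a root, so the roots are irrational. The cubic discriminant is Δ = 43417764 > 0, so there are three distinct real roots. p(3) = -126 and p(4) = 72 have opposite signs, so a root lies in (3, 4); Newton's method refines it to λ ≈ 3.5818. p(8) = 64 and p(9) = -108 have opposite signs, so a root lies in (8, 9); Newton's method refines it to λ ≈ 8.4138. p(43) = -6 and p(44) = 1432 have opposite signs, so a root lies in (43, 44); Newton's method refines it to λ ≈ 43.0044. Check (Vieta): the three roots sum to 55, matching tr M = 55.
So the eigenvalues of A^T A are ≈ 3.5818, 8.4138, 43.0044 (all ≥ 0, as they must be for A^T A). The largest is λ_max ≈ 43.0044, hence ||A||_2 = sqrt(λ_max) ≈ 6.5578.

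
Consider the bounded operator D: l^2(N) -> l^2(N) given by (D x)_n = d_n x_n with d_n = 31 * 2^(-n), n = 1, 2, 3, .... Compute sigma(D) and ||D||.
sigma(D) = {31 * 2^(-n) : n ≥ 1} ∪ {0}; ||D|| = 31/2

A bounded diagonal operator on l^2 with diagonal entries d_n has spectrum equal to the closure of {d_n : n ≥ 1}: every d_n is an eigenvalue (with eigenvector e_n), so {d_n} ⊂ sigma(D); the spectrum is closed, so its closure is too; and for lambda not in the closure, (D - lambda I) has bounded inverse (the diagonal entries 1/(d_n - lambda) are bounded). For our sequence d_n = 31 * 2^(-n), n = 1, 2, 3, ...:
  - {d_n} = {31 * 2^(-n) : n ≥ 1}; the only limit point is 0
  - closure = {31 * 2^(-n) : n ≥ 1} ∪ {0}
For the norm: a diagonal operator has ||D|| = sup_n |d_n|. Here d_n = 31 * 2^(-n) is positive and decreasing, so sup_n |d_n| = d_1 = 31/2. So ||D|| = 31/2.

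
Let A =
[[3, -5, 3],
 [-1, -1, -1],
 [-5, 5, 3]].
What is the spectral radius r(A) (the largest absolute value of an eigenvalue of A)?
r(A) = sqrt(32) ≈ 5.6569

The eigenvalues of A are the roots of its characteristic polynomial. With M = A (coefficients from the trace, the sum of principal 2x2 minors, and det A):
  p(λ) = det(λ I - M) = λ^3 - 5λ^2 + 18λ + 64.
By the rational root theorem any rational root is an integer divisor of 64. Testing λ = -2: p(-2) = -8 - 20 - 36 + 64 = 0, so λ = -2 is a root. Dividing out (λ + 2) leaves p(λ) = (λ + 2)(λ^2 - 7λ + 32). For λ^2 - 7λ + 32 the discriminant is -79. It is negative, so the roots are the complex-conjugate pair λ = 7/2 ± (sqrt(79)/2) i ≈ 3.5 ± 4.4441i. For a conjugate pair the product of the roots equals the constant term, so |λ|^2 = 32 and |λ| = sqrt(32) ≈ 5.6569.
Thus the eigenvalues (to 4 decimals) are 3.5 ± 4.4441i (modulus 5.6569); -2 (modulus 2). The spectral radius is the largest modulus: r(A) = sqrt(32) ≈ 5.6569. (Cross-check: r(A) ≤ ||A||_2 ≈ 9.1134; equality holds whenever A is normal, though it can also hold for some non-normal A.)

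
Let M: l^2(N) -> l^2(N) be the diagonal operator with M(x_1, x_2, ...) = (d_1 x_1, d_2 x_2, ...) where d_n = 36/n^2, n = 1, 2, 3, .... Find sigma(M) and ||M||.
sigma(M) = {36/n^2 : n ≥ 1} ∪ {0}; ||M|| = 36

A bounded diagonal operator on l^2 with diagonal entries d_n has spectrum equal to the closure of {d_n : n ≥ 1}: every d_n is an eigenvalue (with eigenvector e_n), so {d_n} ⊂ sigma(M); the spectrum is closed, so its closure is too; and for lambda not in the closure, (M - lambda I) has bounded inverse (the diagonal entries 1/(d_n - lambda) are bounded). For our sequence d_n = 36/n^2, n = 1, 2, 3, ...:
  - {d_n} = {36/n^2 : n ≥ 1}; the only limit point is 0
  - closure = {36/n^2 : n ≥ 1} ∪ {0}
For the norm: a diagonal operator has ||M|| = sup_n |d_n|. Here d_n = 36/n^2 is positive and decreasing, so sup_n |d_n| = d_1 = 36. So ||M|| = 36.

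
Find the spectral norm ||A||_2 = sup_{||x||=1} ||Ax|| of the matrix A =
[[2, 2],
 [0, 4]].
||A||_2 = sqrt((24 + sqrt(320))/2) ≈ 4.5765 (= sqrt(largest eigenvalue of A^T A))

||A||_2 = sigma_max(A) = sqrt(lambda_max(A^T A)). Form the symmetric matrix M = A^T A =
[[4, 4],
 [4, 20]].
Its characteristic polynomial (trace, determinant of M give the coefficients) is
  p(λ) = det(λ I - M) = λ^2 - 24λ + 64.
For λ^2 - 24λ + 64 the discriminant is 320. It is nonnegative but not a perfect square, so the roots are real and irrational: λ = (24 ± sqrt(320))/2 ≈ 20.9443, 3.0557.
So the eigenvalues of A^T A are ≈ 3.0557, 20.9443 (all ≥ 0, as they must be for A^T A). The largest is λ_max = (24 + sqrt(320))/2 ≈ 20.9443, hence ||A||_2 = sqrt(λ_max) = sqrt((24 + sqrt(320))/2) ≈ 4.5765.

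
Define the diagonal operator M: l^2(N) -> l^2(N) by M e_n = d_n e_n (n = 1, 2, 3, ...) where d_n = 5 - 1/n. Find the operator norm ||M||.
||M|| = 5

For a diagonal operator on l^2 with entries d_n, ||M|| = sup_n |d_n|. Here d_1 = 4, d_2 = 9/2, ..., and d_n = 5 - 1/n increases monotonically toward 5. All terms lie in [4, 5), so |d_n| = d_n and the supremum is the limit 5, which is not attained by any individual d_n. Hence ||M|| = 5.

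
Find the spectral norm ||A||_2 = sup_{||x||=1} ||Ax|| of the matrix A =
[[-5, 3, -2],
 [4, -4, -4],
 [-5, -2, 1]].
||A||_2 ≈ 8.8642 (= sqrt(largest eigenvalue of A^T A))

||A||_2 = sigma_max(A) = sqrt(lambda_max(A^T A)). Form the symmetric matrix M = A^T A =
[[66, -21, -11],
 [-21, 29, 8],
 [-11, 8, 21]].
Its characteristic polynomial (trace, sum of principal 2x2 minors, determinant of M give the coefficients) is
  p(λ) = det(λ I - M) = λ^3 - 116λ^2 + 3283λ - 26896.
No integer candidate from the rational root theorem (±divisors of 26896) is a root, so the roots are irrational. The cubic discriminant is Δ = 402503524 > 0, so there are three distinct real roots. p(15) = -376 and p(16) = 32 have opposite signs, so a root lies in (15, 16); Newton's method refines it to λ ≈ 15.9073. p(21) = 152 and p(22) = -166 have opposite signs, so a root lies in (21, 22); Newton's method refines it to λ ≈ 21.5184. p(78) = -2014 and p(79) = 1544 have opposite signs, so a root lies in (78, 79); Newton's method refines it to λ ≈ 78.5743. Check (Vieta): the three roots sum to 116, matching tr M = 116.
So the eigenvalues of A^T A are ≈ 15.9073, 21.5184, 78.5743 (all ≥ 0, as they must be for A^T A). The largest is λ_max ≈ 78.5743, hence ||A||_2 = sqrt(λ_max) ≈ 8.8642.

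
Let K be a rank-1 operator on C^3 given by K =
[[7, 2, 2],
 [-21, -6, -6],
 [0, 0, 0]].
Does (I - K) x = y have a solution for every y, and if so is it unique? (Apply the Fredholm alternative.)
(I - K) is singular (det(I - K) = 0, i.e. 1 ∈ sigma(K)). (I - K) x = y is solvable iff y ⊥ ker((I - K)^*) = span{(7, 2, 2)}, i.e. iff 7y_1 + 2y_2 + 2y_3 = 0. When solvable, the solutions are x = y + c·(1, -3, 0), c arbitrary (ker(I - K) = span{(1, -3, 0)}, dimension 1).

K has rank 1, so it is an outer product K = u v^T: every row of K is a multiple of one row vector. Reading off the entries, u = (1, -3, 0) and v = (7, 2, 2) (row i of K equals u_i·v^T). A rank-one matrix u v^T satisfies K u = u (v·u) and kills the (2)-dimensional subspace v^⊥, so its characteristic polynomial is lambda^2 (lambda - v·u) with v·u = tr K = 1. Hence the eigenvalues of I - K are 1 (multiplicity 2) and 1 - (1) = 0, so det(I - K) = 0. (Direct check: I - K =
[[-6, -2, -2],
 [21, 7, 6],
 [0, 0, 1]]
has determinant 0.) So 1 is an eigenvalue of K and (I - K) is not invertible. The finite-dimensional Fredholm alternative says: either (I - K) is invertible, or ker(I - K) ≠ {0} and then range(I - K) = ker((I - K)^*)^⊥, with dim ker(I - K) = dim ker((I - K)^*). We are in the second case, so we need both kernels. Kernel of I - K: (I - K) u = u - u (v·u) = u - u = 0, so ker(I - K) = span{u} = span{(1, -3, 0)} (it is exactly 1-dimensional because rank(I - K) = 2). Kernel of the adjoint: K is real, so (I - K)^* = I - K^T = I - v u^T, and (I - v u^T) v = v - v (u·v) = 0; hence ker((I - K)^*) = span{v} = span{(7, 2, 2)}. Therefore (I - K) x = y is solvable iff <y, v> = 0, i.e. iff 7y_1 + 2y_2 + 2y_3 = 0. When this holds, K y = u (v·y) = 0, so (I - K) y = y and x = y is a particular solution; the full solution set is the line x = y + c·u = y + c·(1, -3, 0), c ∈ C.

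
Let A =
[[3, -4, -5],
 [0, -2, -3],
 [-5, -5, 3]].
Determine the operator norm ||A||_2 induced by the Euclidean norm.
||A||_2 ≈ 8.2968 (= sqrt(largest eigenvalue of A^T A))

||A||_2 = sigma_max(A) = sqrt(lambda_max(A^T A)). Form the symmetric matrix M = A^T A =
[[34, 13, -30],
 [13, 45, 11],
 [-30, 11, 43]].
Its characteristic polynomial (trace, sum of principal 2x2 minors, determinant of M give the coefficients) is
  p(λ) = det(λ I - M) = λ^3 - 122λ^2 + 3737λ - 5329.
No integer candidate from the rational root theorem (±divisors of 5329) is a root, so the roots are irrational. The cubic discriminant is Δ = 3365043417 > 0, so there are three distinct real roots. p(1) = -1713 and p(2) = 1665 have opposite signs, so a root lies in (1, 2); Newton's method refines it to λ ≈ 1.4984. p(51) = 587 and p(52) = -285 have opposite signs, so a root lies in (51, 52); Newton's method refines it to λ ≈ 51.6648. p(68) = -909 and p(69) = 191 have opposite signs, so a root lies in (68, 69); Newton's method refines it to λ ≈ 68.8368. Check (Vieta): the three roots sum to 122, matching tr M = 122.
So the eigenvalues of A^T A are ≈ 1.4984, 51.6648, 68.8368 (all ≥ 0, as they must be for A^T A). The largest is λ_max ≈ 68.8368, hence ||A||_2 = sqrt(λ_max) ≈ 8.2968.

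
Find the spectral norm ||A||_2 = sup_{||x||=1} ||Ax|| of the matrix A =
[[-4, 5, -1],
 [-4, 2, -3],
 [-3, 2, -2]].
||A||_2 ≈ 9.032 (= sqrt(largest eigenvalue of A^T A))

||A||_2 = sigma_max(A) = sqrt(lambda_max(A^T A)). Form the symmetric matrix M = A^T A =
[[41, -34, 22],
 [-34, 33, -15],
 [22, -15, 14]].
Its characteristic polynomial (trace, sum of principal 2x2 minors, determinant of M give the coefficients) is
  p(λ) = det(λ I - M) = λ^3 - 88λ^2 + 524λ - 1.
No integer candidate from the rational root theorem (±divisors of 1) is a root, so the roots are irrational. The cubic discriminant is Δ = 1548909349 > 0, so there are three distinct real roots. p(0) = -1 and p(1) = 436 have opposite signs, so a root lies in (0, 1); Newton's method refines it to λ ≈ 0.0019. p(6) = 191 and p(7) = -302 have opposite signs, so a root lies in (6, 7); Newton's method refines it to λ ≈ 6.4213. p(81) = -3484 and p(82) = 2623 have opposite signs, so a root lies in (81, 82); Newton's method refines it to λ ≈ 81.5768. Check (Vieta): the three roots sum to 88, matching tr M = 88.
So the eigenvalues of A^T A are ≈ 0.0019, 6.4213, 81.5768 (all ≥ 0, as they must be for A^T A). The largest is λ_max ≈ 81.5768, hence ||A||_2 = sqrt(λ_max) ≈ 9.032.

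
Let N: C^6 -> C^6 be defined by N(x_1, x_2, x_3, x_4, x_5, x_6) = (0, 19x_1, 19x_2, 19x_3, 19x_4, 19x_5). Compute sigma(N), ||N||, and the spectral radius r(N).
sigma(N) = {0}; ||N|| = 19; r(N) = 0. (N is nilpotent with N^6 = 0.)

On C^6, N is a strictly lower-triangular matrix with 19 on the subdiagonal and zeros elsewhere, so its characteristic polynomial is lambda^6 and every eigenvalue is 0: sigma(N) = {0}. For the operator norm, N e_i = 19e_{i+1} for i = 1, ..., 5 and N e_6 = 0, so the singular values of N are 19 (with multiplicity 5) and 0; hence ||N|| = 19. The spectral radius r(N) = max|lambda| = 0. Note ||N|| > r(N) — characteristic of non-normal nilpotent operators. Indeed N^6 = 0.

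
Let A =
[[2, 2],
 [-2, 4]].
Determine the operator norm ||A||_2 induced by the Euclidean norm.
||A||_2 = sqrt((28 + sqrt(208))/2) ≈ 4.6056 (= sqrt(largest eigenvalue of A^T A))

||A||_2 = sigma_max(A) = sqrt(lambda_max(A^T A)). Form the symmetric matrix M = A^T A =
[[8, -4],
 [-4, 20]].
Its characteristic polynomial (trace, determinant of M give the coefficients) is
  p(λ) = det(λ I - M) = λ^2 - 28λ + 144.
For λ^2 - 28λ + 144 the discriminant is 208. It is nonnegative but not a perfect square, so the roots are real and irrational: λ = (28 ± sqrt(208))/2 ≈ 21.2111, 6.7889.
So the eigenvalues of A^T A are ≈ 6.7889, 21.2111 (all ≥ 0, as they must be for A^T A). The largest is λ_max = (28 + sqrt(208))/2 ≈ 21.2111, hence ||A||_2 = sqrt(λ_max) = sqrt((28 + sqrt(208))/2) ≈ 4.6056.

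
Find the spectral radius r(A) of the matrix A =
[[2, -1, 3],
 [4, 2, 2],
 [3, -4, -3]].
r(A) ≈ 4.3585

The eigenvalues of A are the roots of its characteristic polynomial. With M = A (coefficients from the trace, the sum of principal 2x2 minors, and det A):
  p(λ) = det(λ I - M) = λ^3 - λ^2 - 5λ + 80.
No integer candidate from the rational root theorem (±divisors of 80) is a root, so the roots are irrational. The cubic discriminant is Δ = -164755 < 0, so there is one real root and a complex-conjugate pair. p(-5) = -45 and p(-4) = 20 have opposite signs, so a root lies in (-5, -4); Newton's method refines it to λ ≈ -4.3585. Dividing out (λ - (-4.3585)) leaves approximately λ^2 - 5.3585λ + 18.355. For λ^2 - 5.3585λ + 18.355 the discriminant is -44.7064. It is negative, so the remaining roots are the complex-conjugate pair λ ≈ 2.6792 ± 3.3431i. Their product equals the constant term, so |λ|^2 ≈ 18.355 and |λ| ≈ 4.2843.
Thus the eigenvalues (to 4 decimals) are -4.3585 (modulus 4.3585); 2.6792 ± 3.3431i (modulus 4.2843). The spectral radius is the largest modulus: r(A) ≈ 4.3585. (Cross-check: r(A) ≤ ||A||_2 ≈ 5.8825; equality holds whenever A is normal, though it can also hold for some non-normal A.)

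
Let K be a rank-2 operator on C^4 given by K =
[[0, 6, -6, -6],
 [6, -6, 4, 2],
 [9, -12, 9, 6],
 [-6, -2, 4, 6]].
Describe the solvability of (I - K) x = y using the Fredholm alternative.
(I - K) is invertible (det(I - K) = -34 ≠ 0), so for every y in C^4 the equation (I - K) x = y has a unique solution.

K has rank 2 and factors as K = U V^T = u1 v1^T + u2 v2^T with u1 = (3, -1, -3, -3), v1 = (0, 2, -2, -2), u2 = (0, -2, -3, 2), v2 = (-3, 2, -1, 0) (multiplying out reproduces the displayed K). The nonzero eigenvalues of U V^T coincide with those of the 2 x 2 matrix G = V^T U = [[v1·u1, v1·u2], [v2·u1, v2·u2]] = [[10, -2], [-8, -1]], and by the Sylvester determinant identity det(I_4 - U V^T) = det(I_2 - V^T U) = det([[-9, 2], [8, 2]]) = (-9)(2) - (2)(8) = -34. (Direct check: I - K =
[[1, -6, 6, 6],
 [-6, 7, -4, -2],
 [-9, 12, -8, -6],
 [6, 2, -4, -5]]
has determinant -34.) The finite-dimensional Fredholm alternative says: either (I - K) is invertible, or ker(I - K) ≠ {0} and then range(I - K) = ker((I - K)^*)^⊥, with dim ker(I - K) = dim ker((I - K)^*). Since det(I - K) ≠ 0, 1 is not an eigenvalue of K and ker(I - K) = {0}, so we are in the first case: for every y there is a unique x = (I - K)^(-1) y. (Explicitly, by the Woodbury identity, (I - U V^T)^(-1) = I + U (I_2 - G)^(-1) V^T.)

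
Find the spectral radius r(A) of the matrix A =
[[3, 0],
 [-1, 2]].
r(A) = 3

The eigenvalues of A are the roots of its characteristic polynomial. With M = A (coefficients from the trace and determinant):
  p(λ) = det(λ I - M) = λ^2 - 5λ + 6.
For λ^2 - 5λ + 6 the discriminant is 1. It is a perfect square (1^2), so the roots are rational: λ = (5 ± 1)/2 = 3, 2.
Thus the eigenvalues (to 4 decimals) are 3 (modulus 3); 2 (modulus 2). The spectral radius is the largest modulus: r(A) = 3. (Cross-check: r(A) ≤ ||A||_2 ≈ 3.2566; equality holds whenever A is normal, though it can also hold for some non-normal A.)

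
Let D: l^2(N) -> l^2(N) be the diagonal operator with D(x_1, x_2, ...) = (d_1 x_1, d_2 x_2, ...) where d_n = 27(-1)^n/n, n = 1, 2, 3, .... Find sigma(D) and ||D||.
sigma(D) = {27(-1)^n/n : n ≥ 1} ∪ {0}; ||D|| = 27

A bounded diagonal operator on l^2 with diagonal entries d_n has spectrum equal to the closure of {d_n : n ≥ 1}: every d_n is an eigenvalue (with eigenvector e_n), so {d_n} ⊂ sigma(D); the spectrum is closed, so its closure is too; and for lambda not in the closure, (D - lambda I) has bounded inverse (the diagonal entries 1/(d_n - lambda) are bounded). For our sequence d_n = 27(-1)^n/n, n = 1, 2, 3, ...:
  - {d_n} = {27(-1)^n/n : n ≥ 1}; the only limit point is 0
  - closure = {27(-1)^n/n : n ≥ 1} ∪ {0}
For the norm: a diagonal operator has ||D|| = sup_n |d_n|. Here |d_n| = 27/n is decreasing, so sup_n |d_n| = |d_1| = 27. So ||D|| = 27.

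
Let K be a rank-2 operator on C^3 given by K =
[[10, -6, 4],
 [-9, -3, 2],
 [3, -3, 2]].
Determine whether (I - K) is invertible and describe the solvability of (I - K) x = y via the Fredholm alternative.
(I - K) is invertible (det(I - K) = -84 ≠ 0), so for every y in C^3 the equation (I - K) x = y has a unique solution.

K has rank 2 and factors as K = U V^T = u1 v1^T + u2 v2^T with u1 = (1, -3, 0), v1 = (1, 3, -2), u2 = (3, -2, 1), v2 = (3, -3, 2) (multiplying out reproduces the displayed K). The nonzero eigenvalues of U V^T coincide with those of the 2 x 2 matrix G = V^T U = [[v1·u1, v1·u2], [v2·u1, v2·u2]] = [[-8, -5], [12, 17]], and by the Sylvester determinant identity det(I_3 - U V^T) = det(I_2 - V^T U) = det([[9, 5], [-12, -16]]) = (9)(-16) - (5)(-12) = -84. (Direct check: I - K =
[[-9, 6, -4],
 [9, 4, -2],
 [-3, 3, -1]]
has determinant -84.) The finite-dimensional Fredholm alternative says: either (I - K) is invertible, or ker(I - K) ≠ {0} and then range(I - K) = ker((I - K)^*)^⊥, with dim ker(I - K) = dim ker((I - K)^*). Since det(I - K) ≠ 0, 1 is not an eigenvalue of K and ker(I - K) = {0}, so we are in the first case: for every y there is a unique x = (I - K)^(-1) y. (Explicitly, by the Woodbury identity, (I - U V^T)^(-1) = I + U (I_2 - G)^(-1) V^T.)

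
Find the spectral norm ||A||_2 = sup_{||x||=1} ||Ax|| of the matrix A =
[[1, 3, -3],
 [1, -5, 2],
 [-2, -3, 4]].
||A||_2 ≈ 8.3066 (= sqrt(largest eigenvalue of A^T A))

||A||_2 = sigma_max(A) = sqrt(lambda_max(A^T A)). Form the symmetric matrix M = A^T A =
[[6, 4, -9],
 [4, 43, -31],
 [-9, -31, 29]].
Its characteristic polynomial (trace, sum of principal 2x2 minors, determinant of M give the coefficients) is
  p(λ) = det(λ I - M) = λ^3 - 78λ^2 + 621λ - 1.
No integer candidate from the rational root theorem (±divisors of 1) is a root, so the roots are irrational. The cubic discriminant is Δ = 1387281249 > 0, so there are three distinct real roots. p(0) = -1 and p(1) = 543 have opposite signs, so a root lies in (0, 1); Newton's method refines it to λ ≈ 0.0016. p(8) = 487 and p(9) = -1 have opposite signs, so a root lies in (8, 9); Newton's method refines it to λ ≈ 8.9981. p(69) = -1 and p(70) = 4269 have opposite signs, so a root lies in (69, 70); Newton's method refines it to λ ≈ 69.0002. Check (Vieta): the three roots sum to 78, matching tr M = 78.
So the eigenvalues of A^T A are ≈ 0.0016, 8.9981, 69.0002 (all ≥ 0, as they must be for A^T A). The largest is λ_max ≈ 69.0002, hence ||A||_2 = sqrt(λ_max) ≈ 8.3066.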